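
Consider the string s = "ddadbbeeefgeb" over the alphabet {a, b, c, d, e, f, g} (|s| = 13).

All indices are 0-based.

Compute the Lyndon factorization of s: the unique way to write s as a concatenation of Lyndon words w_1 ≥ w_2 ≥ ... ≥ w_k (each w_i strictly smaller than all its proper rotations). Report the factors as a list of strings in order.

emit factor 1: 'd' (i=0, period=1)
emit factor 2: 'd' (i=1, period=1)
emit factor 3: 'adbbeeefgeb' (i=2, period=11)

["d", "d", "adbbeeefgeb"]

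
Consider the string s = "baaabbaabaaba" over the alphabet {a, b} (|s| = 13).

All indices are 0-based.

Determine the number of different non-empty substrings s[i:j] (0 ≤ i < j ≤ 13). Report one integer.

64

rank→(start, suffix):
  0 → (12, 'a')
  1 → (1, 'aaabbaabaaba')
  2 → (9, 'aaba')
  3 → (6, 'aabaaba')
  4 → (2, 'aabbaabaaba')
  5 → (10, 'aba')
  6 → (7, 'abaaba')
  7 → (3, 'abbaabaaba')
  8 → (11, 'ba')
  9 → (0, 'baaabbaabaaba')
  10 → (8, 'baaba')
  11 → (5, 'baabaaba')
  12 → (4, 'bbaabaaba')

SA = [12, 1, 9, 6, 2, 10, 7, 3, 11, 0, 8, 5, 4]
rank  pair      lcp
   1  s[12:],s[1:]  1  'a'
   2  s[1:],s[9:]  2  'aa'
   3  s[9:],s[6:]  4  'aaba'
   4  s[6:],s[2:]  3  'aab'
   5  s[2:],s[10:]  1  'a'
   6  s[10:],s[7:]  3  'aba'
   7  s[7:],s[3:]  2  'ab'
   8  s[3:],s[11:]  0  ''
   9  s[11:],s[0:]  2  'ba'
  10  s[0:],s[8:]  3  'baa'
  11  s[8:],s[5:]  5  'baaba'
  12  s[5:],s[4:]  1  'b'

n(n+1)/2 = 13·14/2 = 91
Σ LCP = 0 + 1 + 2 + 4 + 3 + 1 + 3 + 2 + 0 + 2 + 3 + 5 + 1 = 27
distinct = 91 − 27 = 64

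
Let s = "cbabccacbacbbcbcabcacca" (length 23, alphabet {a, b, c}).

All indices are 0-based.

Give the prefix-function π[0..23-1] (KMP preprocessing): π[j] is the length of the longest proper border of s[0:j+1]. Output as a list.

[0, 0, 0, 0, 1, 1, 0, 1, 2, 3, 1, 2, 0, 1, 2, 1, 0, 0, 1, 0, 1, 1, 0]

π[0] = 0
j=1 s[j]='b': π[1]=0 (border '')
j=2 s[j]='a': π[2]=0 (border '')
j=3 s[j]='b': π[3]=0 (border '')
j=4 s[j]='c': π[4]=1 (border 'c')
j=5 s[j]='c': k: 1→0; π[5]=1 (border 'c')
j=6 s[j]='a': k: 1→0; π[6]=0 (border '')
j=7 s[j]='c': π[7]=1 (border 'c')
j=8 s[j]='b': π[8]=2 (border 'cb')
j=9 s[j]='a': π[9]=3 (border 'cba')
j=10 s[j]='c': k: 3→0; π[10]=1 (border 'c')
j=11 s[j]='b': π[11]=2 (border 'cb')
j=12 s[j]='b': k: 2→0; π[12]=0 (border '')
j=13 s[j]='c': π[13]=1 (border 'c')
j=14 s[j]='b': π[14]=2 (border 'cb')
j=15 s[j]='c': k: 2→0; π[15]=1 (border 'c')
j=16 s[j]='a': k: 1→0; π[16]=0 (border '')
j=17 s[j]='b': π[17]=0 (border '')
j=18 s[j]='c': π[18]=1 (border 'c')
j=19 s[j]='a': k: 1→0; π[19]=0 (border '')
j=20 s[j]='c': π[20]=1 (border 'c')
j=21 s[j]='c': k: 1→0; π[21]=1 (border 'c')
j=22 s[j]='a': k: 1→0; π[22]=0 (border '')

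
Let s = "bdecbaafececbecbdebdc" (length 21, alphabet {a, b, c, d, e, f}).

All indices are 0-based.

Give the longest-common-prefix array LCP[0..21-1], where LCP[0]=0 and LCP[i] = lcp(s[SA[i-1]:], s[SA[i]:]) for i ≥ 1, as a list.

[0, 1, 0, 1, 2, 3, 1, 0, 1, 2, 2, 1, 0, 1, 2, 0, 1, 3, 3, 2, 0]

sorted suffixes:
  #0 SA[0]=5  'aafececbecbdebdc'
  #1 SA[1]=6  'afececbecbdebdc'
  #2 SA[2]=4  'baafececbecbdebdc'
  #3 SA[3]=18  'bdc'
  #4 SA[4]=15  'bdebdc'
  #5 SA[5]=0  'bdecbaafececbecbdebdc'
  #6 SA[6]=12  'becbdebdc'
  #7 SA[7]=20  'c'
  #8 SA[8]=3  'cbaafececbecbdebdc'
  #9 SA[9]=14  'cbdebdc'
  #10 SA[10]=11  'cbecbdebdc'
  #11 SA[11]=9  'cecbecbdebdc'
  #12 SA[12]=19  'dc'
  #13 SA[13]=16  'debdc'
  #14 SA[14]=1  'decbaafececbecbdebdc'
  #15 SA[15]=17  'ebdc'
  #16 SA[16]=2  'ecbaafececbecbdebdc'
  #17 SA[17]=13  'ecbdebdc'
  #18 SA[18]=10  'ecbecbdebdc'
  #19 SA[19]=8  'ececbecbdebdc'
  #20 SA[20]=7  'fececbecbdebdc'

SA = [5, 6, 4, 18, 15, 0, 12, 20, 3, 14, 11, 9, 19, 16, 1, 17, 2, 13, 10, 8, 7]
[i] adj suffixes → lcp
  [1] 5/6 → 1 ('a')
  [2] 6/4 → 0 ('')
  [3] 4/18 → 1 ('b')
  [4] 18/15 → 2 ('bd')
  [5] 15/0 → 3 ('bde')
  [6] 0/12 → 1 ('b')
  [7] 12/20 → 0 ('')
  [8] 20/3 → 1 ('c')
  [9] 3/14 → 2 ('cb')
  [10] 14/11 → 2 ('cb')
  [11] 11/9 → 1 ('c')
  [12] 9/19 → 0 ('')
  [13] 19/16 → 1 ('d')
  [14] 16/1 → 2 ('de')
  [15] 1/17 → 0 ('')
  [16] 17/2 → 1 ('e')
  [17] 2/13 → 3 ('ecb')
  [18] 13/10 → 3 ('ecb')
  [19] 10/8 → 2 ('ec')
  [20] 8/7 → 0 ('')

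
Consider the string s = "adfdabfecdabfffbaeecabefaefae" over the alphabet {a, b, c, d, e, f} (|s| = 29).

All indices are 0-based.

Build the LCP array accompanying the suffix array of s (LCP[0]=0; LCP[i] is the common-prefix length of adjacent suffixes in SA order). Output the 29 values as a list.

rank→(start, suffix):
  0 → (20, 'abefaefae')
  1 → (4, 'abfecdabfffbaeecabefaefae')
  2 → (10, 'abfffbaeecabefaefae')
  3 → (0, 'adfdabfecdabfffbaeecabefaefae')
  4 → (27, 'ae')
  5 → (16, 'aeecabefaefae')
  6 → (24, 'aefae')
  7 → (15, 'baeecabefaefae')
  8 → (21, 'befaefae')
  9 → (5, 'bfecdabfffbaeecabefaefae')
  10 → (11, 'bfffbaeecabefaefae')
  11 → (19, 'cabefaefae')
  12 → (8, 'cdabfffbaeecabefaefae')
  13 → (3, 'dabfecdabfffbaeecabefaefae')
  14 → (9, 'dabfffbaeecabefaefae')
  15 → (1, 'dfdabfecdabfffbaeecabefaefae')
  16 → (28, 'e')
  17 → (18, 'ecabefaefae')
  18 → (7, 'ecdabfffbaeecabefaefae')
  19 → (17, 'eecabefaefae')
  20 → (25, 'efae')
  21 → (22, 'efaefae')
  22 → (26, 'fae')
  23 → (23, 'faefae')
  24 → (14, 'fbaeecabefaefae')
  25 → (2, 'fdabfecdabfffbaeecabefaefae')
  26 → (6, 'fecdabfffbaeecabefaefae')
  27 → (13, 'ffbaeecabefaefae')
  28 → (12, 'fffbaeecabefaefae')

SA = [20, 4, 10, 0, 27, 16, 24, 15, 21, 5, 11, 19, 8, 3, 9, 1, 28, 18, 7, 17, 25, 22, 26, 23, 14, 2, 6, 13, 12]
i: (SA[i-1],SA[i]) lcp shared
  1: (20,4) 2 'ab'
  2: (4,10) 3 'abf'
  3: (10,0) 1 'a'
  4: (0,27) 1 'a'
  5: (27,16) 2 'ae'
  6: (16,24) 2 'ae'
  7: (24,15) 0 ''
  8: (15,21) 1 'b'
  9: (21,5) 1 'b'
  10: (5,11) 2 'bf'
  11: (11,19) 0 ''
  12: (19,8) 1 'c'
  13: (8,3) 0 ''
  14: (3,9) 4 'dabf'
  15: (9,1) 1 'd'
  16: (1,28) 0 ''
  17: (28,18) 1 'e'
  18: (18,7) 2 'ec'
  19: (7,17) 1 'e'
  20: (17,25) 1 'e'
  21: (25,22) 4 'efae'
  22: (22,26) 0 ''
  23: (26,23) 3 'fae'
  24: (23,14) 1 'f'
  25: (14,2) 1 'f'
  26: (2,6) 1 'f'
  27: (6,13) 1 'f'
  28: (13,12) 2 'ff'

[0, 2, 3, 1, 1, 2, 2, 0, 1, 1, 2, 0, 1, 0, 4, 1, 0, 1, 2, 1, 1, 4, 0, 3, 1, 1, 1, 1, 2]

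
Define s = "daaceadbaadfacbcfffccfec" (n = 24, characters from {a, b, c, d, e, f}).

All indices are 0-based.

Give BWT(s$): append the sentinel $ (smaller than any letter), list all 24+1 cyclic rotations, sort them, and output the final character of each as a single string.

rank  rotation                   last
    0  $daaceadbaadfacbcfffccfec  c
    1  aaceadbaadfacbcfffccfec$d  d
    2  aadfacbcfffccfec$daaceadb  b
    3  acbcfffccfec$daaceadbaadf  f
    4  aceadbaadfacbcfffccfec$da  a
    5  adbaadfacbcfffccfec$daace  e
    6  adfacbcfffccfec$daaceadba  a
    7  baadfacbcfffccfec$daacead  d
    8  bcfffccfec$daaceadbaadfac  c
    9  c$daaceadbaadfacbcfffccfe  e
   10  cbcfffccfec$daaceadbaadfa  a
   11  ccfec$daaceadbaadfacbcfff  f
   12  ceadbaadfacbcfffccfec$daa  a
   13  cfec$daaceadbaadfacbcfffc  c
   14  cfffccfec$daaceadbaadfacb  b
   15  daaceadbaadfacbcfffccfec$  $
   16  dbaadfacbcfffccfec$daacea  a
   17  dfacbcfffccfec$daaceadbaa  a
   18  eadbaadfacbcfffccfec$daac  c
   19  ec$daaceadbaadfacbcfffccf  f
   20  facbcfffccfec$daaceadbaad  d
   21  fccfec$daaceadbaadfacbcff  f
   22  fec$daaceadbaadfacbcfffcc  c
   23  ffccfec$daaceadbaadfacbcf  f
   24  fffccfec$daaceadbaadfacbc  c

cdbfaeadceafacb$aacfdfcfc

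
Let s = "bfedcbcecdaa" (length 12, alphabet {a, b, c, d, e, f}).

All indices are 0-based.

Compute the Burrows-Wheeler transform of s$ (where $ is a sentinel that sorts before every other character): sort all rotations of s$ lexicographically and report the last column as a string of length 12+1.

rank  rotation       last
    0  $bfedcbcecdaa  a
    1  a$bfedcbcecda  a
    2  aa$bfedcbcecd  d
    3  bcecdaa$bfedc  c
    4  bfedcbcecdaa$  $
    5  cbcecdaa$bfed  d
    6  cdaa$bfedcbce  e
    7  cecdaa$bfedcb  b
    8  daa$bfedcbcec  c
    9  dcbcecdaa$bfe  e
   10  ecdaa$bfedcbc  c
   11  edcbcecdaa$bf  f
   12  fedcbcecdaa$b  b

aadc$debcecfb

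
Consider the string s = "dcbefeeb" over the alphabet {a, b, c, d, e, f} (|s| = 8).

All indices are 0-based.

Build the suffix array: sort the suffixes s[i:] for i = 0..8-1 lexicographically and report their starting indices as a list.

[7, 2, 1, 0, 6, 5, 3, 4]

rank | idx | suffix
   0 |   7 | b
   1 |   2 | befeeb
   2 |   1 | cbefeeb
   3 |   0 | dcbefeeb
   4 |   6 | eb
   5 |   5 | eeb
   6 |   3 | efeeb
   7 |   4 | feeb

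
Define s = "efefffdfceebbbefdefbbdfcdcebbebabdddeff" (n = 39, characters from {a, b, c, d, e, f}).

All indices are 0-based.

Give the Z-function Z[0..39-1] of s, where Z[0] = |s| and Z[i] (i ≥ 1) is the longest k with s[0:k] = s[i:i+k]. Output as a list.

[39, 0, 2, 0, 0, 0, 0, 0, 0, 1, 1, 0, 0, 0, 2, 0, 0, 2, 0, 0, 0, 0, 0, 0, 0, 0, 1, 0, 0, 1, 0, 0, 0, 0, 0, 0, 2, 0, 0]

Z[0]=39
i=1: i≥r, start 0; Z[1]=0
i=2: i≥r, start 0; Z[2]=2 grow→box=[2,4)
i=3: min(r-i=1, Z[1]=0)=0; Z[3]=0
i=4: i≥r, start 0; Z[4]=0
i=5: i≥r, start 0; Z[5]=0
i=6: i≥r, start 0; Z[6]=0
i=7: i≥r, start 0; Z[7]=0
i=8: i≥r, start 0; Z[8]=0
i=9: i≥r, start 0; Z[9]=1 grow→box=[9,10)
i=10: i≥r, start 0; Z[10]=1 grow→box=[10,11)
i=11: i≥r, start 0; Z[11]=0
i=12: i≥r, start 0; Z[12]=0
i=13: i≥r, start 0; Z[13]=0
i=14: i≥r, start 0; Z[14]=2 grow→box=[14,16)
i=15: min(r-i=1, Z[1]=0)=0; Z[15]=0
i=16: i≥r, start 0; Z[16]=0
i=17: i≥r, start 0; Z[17]=2 grow→box=[17,19)
i=18: min(r-i=1, Z[1]=0)=0; Z[18]=0
i=19: i≥r, start 0; Z[19]=0
i=20: i≥r, start 0; Z[20]=0
i=21: i≥r, start 0; Z[21]=0
i=22: i≥r, start 0; Z[22]=0
i=23: i≥r, start 0; Z[23]=0
i=24: i≥r, start 0; Z[24]=0
i=25: i≥r, start 0; Z[25]=0
i=26: i≥r, start 0; Z[26]=1 grow→box=[26,27)
i=27: i≥r, start 0; Z[27]=0
i=28: i≥r, start 0; Z[28]=0
i=29: i≥r, start 0; Z[29]=1 grow→box=[29,30)
i=30: i≥r, start 0; Z[30]=0
i=31: i≥r, start 0; Z[31]=0
i=32: i≥r, start 0; Z[32]=0
i=33: i≥r, start 0; Z[33]=0
i=34: i≥r, start 0; Z[34]=0
i=35: i≥r, start 0; Z[35]=0
i=36: i≥r, start 0; Z[36]=2 grow→box=[36,38)
i=37: min(r-i=1, Z[1]=0)=0; Z[37]=0
i=38: i≥r, start 0; Z[38]=0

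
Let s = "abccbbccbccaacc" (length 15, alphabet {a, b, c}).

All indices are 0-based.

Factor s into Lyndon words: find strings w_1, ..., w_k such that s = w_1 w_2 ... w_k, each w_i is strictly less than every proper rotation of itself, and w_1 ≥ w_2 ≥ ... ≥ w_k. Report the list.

emit factor 1: 'abccbbccbcc' (i=0, period=11)
emit factor 2: 'aacc' (i=11, period=4)

["abccbbccbcc", "aacc"]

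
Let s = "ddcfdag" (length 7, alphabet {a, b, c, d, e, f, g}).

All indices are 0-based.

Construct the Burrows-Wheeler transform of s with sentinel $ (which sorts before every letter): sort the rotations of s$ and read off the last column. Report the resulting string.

gddfd$ca

rank  rotation  last
    0  $ddcfdag  g
    1  ag$ddcfd  d
    2  cfdag$dd  d
    3  dag$ddcf  f
    4  dcfdag$d  d
    5  ddcfdag$  $
    6  fdag$ddc  c
    7  g$ddcfda  a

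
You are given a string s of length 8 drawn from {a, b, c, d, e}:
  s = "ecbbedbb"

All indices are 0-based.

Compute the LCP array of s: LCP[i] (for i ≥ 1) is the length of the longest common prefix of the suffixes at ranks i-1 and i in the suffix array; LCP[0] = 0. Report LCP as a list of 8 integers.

[0, 1, 2, 1, 0, 0, 0, 1]

rank | idx | suffix
   0 |   7 | b
   1 |   6 | bb
   2 |   2 | bbedbb
   3 |   3 | bedbb
   4 |   1 | cbbedbb
   5 |   5 | dbb
   6 |   0 | ecbbedbb
   7 |   4 | edbb

SA = [7, 6, 2, 3, 1, 5, 0, 4]
i: (SA[i-1],SA[i]) lcp shared
  1: (7,6) 1 'b'
  2: (6,2) 2 'bb'
  3: (2,3) 1 'b'
  4: (3,1) 0 ''
  5: (1,5) 0 ''
  6: (5,0) 0 ''
  7: (0,4) 1 'e'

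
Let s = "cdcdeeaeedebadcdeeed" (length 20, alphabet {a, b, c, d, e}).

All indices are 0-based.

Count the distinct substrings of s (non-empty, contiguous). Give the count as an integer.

rank→(start, suffix):
  0 → (12, 'adcdeeed')
  1 → (6, 'aeedebadcdeeed')
  2 → (11, 'badcdeeed')
  3 → (0, 'cdcdeeaeedebadcdeeed')
  4 → (2, 'cdeeaeedebadcdeeed')
  5 → (14, 'cdeeed')
  6 → (19, 'd')
  7 → (1, 'dcdeeaeedebadcdeeed')
  8 → (13, 'dcdeeed')
  9 → (9, 'debadcdeeed')
  10 → (3, 'deeaeedebadcdeeed')
  11 → (15, 'deeed')
  12 → (5, 'eaeedebadcdeeed')
  13 → (10, 'ebadcdeeed')
  14 → (18, 'ed')
  15 → (8, 'edebadcdeeed')
  16 → (4, 'eeaeedebadcdeeed')
  17 → (17, 'eed')
  18 → (7, 'eedebadcdeeed')
  19 → (16, 'eeed')

SA = [12, 6, 11, 0, 2, 14, 19, 1, 13, 9, 3, 15, 5, 10, 18, 8, 4, 17, 7, 16]
[i] adj suffixes → lcp
  [1] 12/6 → 1 ('a')
  [2] 6/11 → 0 ('')
  [3] 11/0 → 0 ('')
  [4] 0/2 → 2 ('cd')
  [5] 2/14 → 4 ('cdee')
  [6] 14/19 → 0 ('')
  [7] 19/1 → 1 ('d')
  [8] 1/13 → 5 ('dcdee')
  [9] 13/9 → 1 ('d')
  [10] 9/3 → 2 ('de')
  [11] 3/15 → 3 ('dee')
  [12] 15/5 → 0 ('')
  [13] 5/10 → 1 ('e')
  [14] 10/18 → 1 ('e')
  [15] 18/8 → 2 ('ed')
  [16] 8/4 → 1 ('e')
  [17] 4/17 → 2 ('ee')
  [18] 17/7 → 3 ('eed')
  [19] 7/16 → 2 ('ee')

n(n+1)/2 = 20·21/2 = 210
Σ LCP = 0 + 1 + 0 + 0 + 2 + 4 + 0 + 1 + 5 + 1 + 2 + 3 + 0 + 1 + 1 + 2 + 1 + 2 + 3 + 2 = 31
distinct = 210 − 31 = 179

179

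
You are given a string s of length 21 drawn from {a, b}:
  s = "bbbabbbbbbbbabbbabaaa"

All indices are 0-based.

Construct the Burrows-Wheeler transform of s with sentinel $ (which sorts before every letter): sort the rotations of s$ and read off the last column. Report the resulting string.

aaabbbbabbbbbbab$bbbba

rank  rotation                last
    0  $bbbabbbbbbbbabbbabaaa  a
    1  a$bbbabbbbbbbbabbbabaa  a
    2  aa$bbbabbbbbbbbabbbaba  a
    3  aaa$bbbabbbbbbbbabbbab  b
    4  abaaa$bbbabbbbbbbbabbb  b
    5  abbbabaaa$bbbabbbbbbbb  b
    6  abbbbbbbbabbbabaaa$bbb  b
    7  baaa$bbbabbbbbbbbabbba  a
    8  babaaa$bbbabbbbbbbbabb  b
    9  babbbabaaa$bbbabbbbbbb  b
   10  babbbbbbbbabbbabaaa$bb  b
   11  bbabaaa$bbbabbbbbbbbab  b
   12  bbabbbabaaa$bbbabbbbbb  b
   13  bbabbbbbbbbabbbabaaa$b  b
   14  bbbabaaa$bbbabbbbbbbba  a
   15  bbbabbbabaaa$bbbabbbbb  b
   16  bbbabbbbbbbbabbbabaaa$  $
   17  bbbbabbbabaaa$bbbabbbb  b
   18  bbbbbabbbabaaa$bbbabbb  b
   19  bbbbbbabbbabaaa$bbbabb  b
   20  bbbbbbbabbbabaaa$bbbab  b
   21  bbbbbbbbabbbabaaa$bbba  a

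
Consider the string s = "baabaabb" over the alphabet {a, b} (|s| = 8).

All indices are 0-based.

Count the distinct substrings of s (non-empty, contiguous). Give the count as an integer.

rank→(start, suffix):
  0 → (1, 'aabaabb')
  1 → (4, 'aabb')
  2 → (2, 'abaabb')
  3 → (5, 'abb')
  4 → (7, 'b')
  5 → (0, 'baabaabb')
  6 → (3, 'baabb')
  7 → (6, 'bb')

SA = [1, 4, 2, 5, 7, 0, 3, 6]
rank  pair      lcp
   1  s[1:],s[4:]  3  'aab'
   2  s[4:],s[2:]  1  'a'
   3  s[2:],s[5:]  2  'ab'
   4  s[5:],s[7:]  0  ''
   5  s[7:],s[0:]  1  'b'
   6  s[0:],s[3:]  4  'baab'
   7  s[3:],s[6:]  1  'b'

n(n+1)/2 = 8·9/2 = 36
Σ LCP = 0 + 3 + 1 + 2 + 0 + 1 + 4 + 1 = 12
distinct = 36 − 12 = 24

24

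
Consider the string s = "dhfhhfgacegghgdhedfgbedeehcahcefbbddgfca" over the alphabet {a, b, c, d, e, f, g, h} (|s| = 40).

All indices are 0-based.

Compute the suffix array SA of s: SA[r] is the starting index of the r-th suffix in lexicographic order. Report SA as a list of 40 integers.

[39, 7, 27, 32, 33, 20, 38, 26, 29, 8, 34, 22, 17, 35, 14, 0, 21, 16, 23, 30, 9, 24, 31, 37, 5, 18, 2, 6, 19, 13, 36, 10, 11, 25, 28, 15, 4, 1, 12, 3]

sorted suffixes:
  #0 SA[0]=39  'a'
  #1 SA[1]=7  'acegghgdhedfgbedeehcahcefbbddgfca'
  #2 SA[2]=27  'ahcefbbddgfca'
  #3 SA[3]=32  'bbddgfca'
  #4 SA[4]=33  'bddgfca'
  #5 SA[5]=20  'bedeehcahcefbbddgfca'
  #6 SA[6]=38  'ca'
  #7 SA[7]=26  'cahcefbbddgfca'
  #8 SA[8]=29  'cefbbddgfca'
  #9 SA[9]=8  'cegghgdhedfgbedeehcahcefbbddgfca'
  #10 SA[10]=34  'ddgfca'
  #11 SA[11]=22  'deehcahcefbbddgfca'
  #12 SA[12]=17  'dfgbedeehcahcefbbddgfca'
  #13 SA[13]=35  'dgfca'
  #14 SA[14]=14  'dhedfgbedeehcahcefbbddgfca'
  #15 SA[15]=0  'dhfhhfgacegghgdhedfgbedeehcahcefbbddgfca'
  #16 SA[16]=21  'edeehcahcefbbddgfca'
  #17 SA[17]=16  'edfgbedeehcahcefbbddgfca'
  #18 SA[18]=23  'eehcahcefbbddgfca'
  #19 SA[19]=30  'efbbddgfca'
  #20 SA[20]=9  'egghgdhedfgbedeehcahcefbbddgfca'
  #21 SA[21]=24  'ehcahcefbbddgfca'
  #22 SA[22]=31  'fbbddgfca'
  #23 SA[23]=37  'fca'
  #24 SA[24]=5  'fgacegghgdhedfgbedeehcahcefbbddgfca'
  #25 SA[25]=18  'fgbedeehcahcefbbddgfca'
  #26 SA[26]=2  'fhhfgacegghgdhedfgbedeehcahcefbbddgfca'
  #27 SA[27]=6  'gacegghgdhedfgbedeehcahcefbbddgfca'
  #28 SA[28]=19  'gbedeehcahcefbbddgfca'
  #29 SA[29]=13  'gdhedfgbedeehcahcefbbddgfca'
  #30 SA[30]=36  'gfca'
  #31 SA[31]=10  'gghgdhedfgbedeehcahcefbbddgfca'
  #32 SA[32]=11  'ghgdhedfgbedeehcahcefbbddgfca'
  #33 SA[33]=25  'hcahcefbbddgfca'
  #34 SA[34]=28  'hcefbbddgfca'
  #35 SA[35]=15  'hedfgbedeehcahcefbbddgfca'
  #36 SA[36]=4  'hfgacegghgdhedfgbedeehcahcefbbddgfca'
  #37 SA[37]=1  'hfhhfgacegghgdhedfgbedeehcahcefbbddgfca'
  #38 SA[38]=12  'hgdhedfgbedeehcahcefbbddgfca'
  #39 SA[39]=3  'hhfgacegghgdhedfgbedeehcahcefbbddgfca'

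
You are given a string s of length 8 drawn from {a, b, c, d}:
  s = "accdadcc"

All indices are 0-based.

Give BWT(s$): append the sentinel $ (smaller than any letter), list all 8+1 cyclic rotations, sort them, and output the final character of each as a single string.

rank  rotation   last
    0  $accdadcc  c
    1  accdadcc$  $
    2  adcc$accd  d
    3  c$accdadc  c
    4  cc$accdad  d
    5  ccdadcc$a  a
    6  cdadcc$ac  c
    7  dadcc$acc  c
    8  dcc$accda  a

c$dcdacca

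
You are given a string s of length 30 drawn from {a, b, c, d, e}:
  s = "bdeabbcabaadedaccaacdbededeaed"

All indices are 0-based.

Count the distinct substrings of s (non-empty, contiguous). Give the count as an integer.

426

rank→(start, suffix):
  0 → (17, 'aacdbededeaed')
  1 → (9, 'aadedaccaacdbededeaed')
  2 → (7, 'abaadedaccaacdbededeaed')
  3 → (3, 'abbcabaadedaccaacdbededeaed')
  4 → (14, 'accaacdbededeaed')
  5 → (18, 'acdbededeaed')
  6 → (10, 'adedaccaacdbededeaed')
  7 → (27, 'aed')
  8 → (8, 'baadedaccaacdbededeaed')
  9 → (4, 'bbcabaadedaccaacdbededeaed')
  10 → (5, 'bcabaadedaccaacdbededeaed')
  11 → (0, 'bdeabbcabaadedaccaacdbededeaed')
  12 → (21, 'bededeaed')
  13 → (16, 'caacdbededeaed')
  14 → (6, 'cabaadedaccaacdbededeaed')
  15 → (15, 'ccaacdbededeaed')
  16 → (19, 'cdbededeaed')
  17 → (29, 'd')
  18 → (13, 'daccaacdbededeaed')
  19 → (20, 'dbededeaed')
  20 → (1, 'deabbcabaadedaccaacdbededeaed')
  21 → (25, 'deaed')
  22 → (11, 'dedaccaacdbededeaed')
  23 → (23, 'dedeaed')
  24 → (2, 'eabbcabaadedaccaacdbededeaed')
  25 → (26, 'eaed')
  26 → (28, 'ed')
  27 → (12, 'edaccaacdbededeaed')
  28 → (24, 'edeaed')
  29 → (22, 'ededeaed')

SA = [17, 9, 7, 3, 14, 18, 10, 27, 8, 4, 5, 0, 21, 16, 6, 15, 19, 29, 13, 20, 1, 25, 11, 23, 2, 26, 28, 12, 24, 22]
[i] adj suffixes → lcp
  [1] 17/9 → 2 ('aa')
  [2] 9/7 → 1 ('a')
  [3] 7/3 → 2 ('ab')
  [4] 3/14 → 1 ('a')
  [5] 14/18 → 2 ('ac')
  [6] 18/10 → 1 ('a')
  [7] 10/27 → 1 ('a')
  [8] 27/8 → 0 ('')
  [9] 8/4 → 1 ('b')
  [10] 4/5 → 1 ('b')
  [11] 5/0 → 1 ('b')
  [12] 0/21 → 1 ('b')
  [13] 21/16 → 0 ('')
  [14] 16/6 → 2 ('ca')
  [15] 6/15 → 1 ('c')
  [16] 15/19 → 1 ('c')
  [17] 19/29 → 0 ('')
  [18] 29/13 → 1 ('d')
  [19] 13/20 → 1 ('d')
  [20] 20/1 → 1 ('d')
  [21] 1/25 → 3 ('dea')
  [22] 25/11 → 2 ('de')
  [23] 11/23 → 3 ('ded')
  [24] 23/2 → 0 ('')
  [25] 2/26 → 2 ('ea')
  [26] 26/28 → 1 ('e')
  [27] 28/12 → 2 ('ed')
  [28] 12/24 → 2 ('ed')
  [29] 24/22 → 3 ('ede')

n(n+1)/2 = 30·31/2 = 465
Σ LCP = 0 + 2 + 1 + 2 + 1 + 2 + 1 + 1 + 0 + 1 + 1 + 1 + 1 + 0 + 2 + 1 + 1 + 0 + 1 + 1 + 1 + 3 + 2 + 3 + 0 + 2 + 1 + 2 + 2 + 3 = 39
distinct = 465 − 39 = 426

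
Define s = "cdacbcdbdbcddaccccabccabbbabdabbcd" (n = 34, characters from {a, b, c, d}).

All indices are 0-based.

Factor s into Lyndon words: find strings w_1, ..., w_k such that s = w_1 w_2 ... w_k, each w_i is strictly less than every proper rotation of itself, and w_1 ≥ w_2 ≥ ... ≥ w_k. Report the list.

["cd", "acbcdbdbcddacccc", "abcc", "abbbabdabbcd"]

emit factor 1: 'cd' (i=0, period=2)
emit factor 2: 'acbcdbdbcddacccc' (i=2, period=16)
emit factor 3: 'abcc' (i=18, period=4)
emit factor 4: 'abbbabdabbcd' (i=22, period=12)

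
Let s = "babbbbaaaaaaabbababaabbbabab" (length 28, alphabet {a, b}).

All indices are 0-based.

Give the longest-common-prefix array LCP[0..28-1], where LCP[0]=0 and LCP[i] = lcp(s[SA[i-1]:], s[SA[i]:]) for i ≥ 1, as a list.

sorted suffixes:
  #0 SA[0]=6  'aaaaaaabbababaabbbabab'
  #1 SA[1]=7  'aaaaaabbababaabbbabab'
  #2 SA[2]=8  'aaaaabbababaabbbabab'
  #3 SA[3]=9  'aaaabbababaabbbabab'
  #4 SA[4]=10  'aaabbababaabbbabab'
  #5 SA[5]=11  'aabbababaabbbabab'
  #6 SA[6]=19  'aabbbabab'
  #7 SA[7]=26  'ab'
  #8 SA[8]=17  'abaabbbabab'
  #9 SA[9]=24  'abab'
  #10 SA[10]=15  'ababaabbbabab'
  #11 SA[11]=12  'abbababaabbbabab'
  #12 SA[12]=20  'abbbabab'
  #13 SA[13]=1  'abbbbaaaaaaabbababaabbbabab'
  #14 SA[14]=27  'b'
  #15 SA[15]=5  'baaaaaaabbababaabbbabab'
  #16 SA[16]=18  'baabbbabab'
  #17 SA[17]=25  'bab'
  #18 SA[18]=16  'babaabbbabab'
  #19 SA[19]=23  'babab'
  #20 SA[20]=14  'bababaabbbabab'
  #21 SA[21]=0  'babbbbaaaaaaabbababaabbbabab'
  #22 SA[22]=4  'bbaaaaaaabbababaabbbabab'
  #23 SA[23]=22  'bbabab'
  #24 SA[24]=13  'bbababaabbbabab'
  #25 SA[25]=3  'bbbaaaaaaabbababaabbbabab'
  #26 SA[26]=21  'bbbabab'
  #27 SA[27]=2  'bbbbaaaaaaabbababaabbbabab'

SA = [6, 7, 8, 9, 10, 11, 19, 26, 17, 24, 15, 12, 20, 1, 27, 5, 18, 25, 16, 23, 14, 0, 4, 22, 13, 3, 21, 2]
rank  pair      lcp
   1  s[6:],s[7:]  6  'aaaaaa'
   2  s[7:],s[8:]  5  'aaaaa'
   3  s[8:],s[9:]  4  'aaaa'
   4  s[9:],s[10:]  3  'aaa'
   5  s[10:],s[11:]  2  'aa'
   6  s[11:],s[19:]  4  'aabb'
   7  s[19:],s[26:]  1  'a'
   8  s[26:],s[17:]  2  'ab'
   9  s[17:],s[24:]  3  'aba'
  10  s[24:],s[15:]  4  'abab'
  11  s[15:],s[12:]  2  'ab'
  12  s[12:],s[20:]  3  'abb'
  13  s[20:],s[1:]  4  'abbb'
  14  s[1:],s[27:]  0  ''
  15  s[27:],s[5:]  1  'b'
  16  s[5:],s[18:]  3  'baa'
  17  s[18:],s[25:]  2  'ba'
  18  s[25:],s[16:]  3  'bab'
  19  s[16:],s[23:]  4  'baba'
  20  s[23:],s[14:]  5  'babab'
  21  s[14:],s[0:]  3  'bab'
  22  s[0:],s[4:]  1  'b'
  23  s[4:],s[22:]  3  'bba'
  24  s[22:],s[13:]  6  'bbabab'
  25  s[13:],s[3:]  2  'bb'
  26  s[3:],s[21:]  4  'bbba'
  27  s[21:],s[2:]  3  'bbb'

[0, 6, 5, 4, 3, 2, 4, 1, 2, 3, 4, 2, 3, 4, 0, 1, 3, 2, 3, 4, 5, 3, 1, 3, 6, 2, 4, 3]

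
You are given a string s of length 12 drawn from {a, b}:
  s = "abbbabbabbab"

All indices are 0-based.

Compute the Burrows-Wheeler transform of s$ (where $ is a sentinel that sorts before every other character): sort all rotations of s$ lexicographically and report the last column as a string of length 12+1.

rank  rotation       last
    0  $abbbabbabbab  b
    1  ab$abbbabbabb  b
    2  abbab$abbbabb  b
    3  abbabbab$abbb  b
    4  abbbabbabbab$  $
    5  b$abbbabbabba  a
    6  bab$abbbabbab  b
    7  babbab$abbbab  b
    8  babbabbab$abb  b
    9  bbab$abbbabba  a
   10  bbabbab$abbba  a
   11  bbabbabbab$ab  b
   12  bbbabbabbab$a  a

bbbb$abbbaaba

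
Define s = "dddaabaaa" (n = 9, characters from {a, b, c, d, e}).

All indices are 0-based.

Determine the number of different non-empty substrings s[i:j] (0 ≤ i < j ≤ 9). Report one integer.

rank | idx | suffix
   0 |   8 | a
   1 |   7 | aa
   2 |   6 | aaa
   3 |   3 | aabaaa
   4 |   4 | abaaa
   5 |   5 | baaa
   6 |   2 | daabaaa
   7 |   1 | ddaabaaa
   8 |   0 | dddaabaaa

SA = [8, 7, 6, 3, 4, 5, 2, 1, 0]
i: (SA[i-1],SA[i]) lcp shared
  1: (8,7) 1 'a'
  2: (7,6) 2 'aa'
  3: (6,3) 2 'aa'
  4: (3,4) 1 'a'
  5: (4,5) 0 ''
  6: (5,2) 0 ''
  7: (2,1) 1 'd'
  8: (1,0) 2 'dd'

n(n+1)/2 = 9·10/2 = 45
Σ LCP = 0 + 1 + 2 + 2 + 1 + 0 + 0 + 1 + 2 = 9
distinct = 45 − 9 = 36

36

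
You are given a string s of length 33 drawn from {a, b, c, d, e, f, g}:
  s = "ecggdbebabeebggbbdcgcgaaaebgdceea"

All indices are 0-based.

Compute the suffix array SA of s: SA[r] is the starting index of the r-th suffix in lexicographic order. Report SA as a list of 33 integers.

sorted suffixes:
  #0 SA[0]=32  'a'
  #1 SA[1]=22  'aaaebgdceea'
  #2 SA[2]=23  'aaebgdceea'
  #3 SA[3]=8  'abeebggbbdcgcgaaaebgdceea'
  #4 SA[4]=24  'aebgdceea'
  #5 SA[5]=7  'babeebggbbdcgcgaaaebgdceea'
  #6 SA[6]=15  'bbdcgcgaaaebgdceea'
  #7 SA[7]=16  'bdcgcgaaaebgdceea'
  #8 SA[8]=5  'bebabeebggbbdcgcgaaaebgdceea'
  #9 SA[9]=9  'beebggbbdcgcgaaaebgdceea'
  #10 SA[10]=26  'bgdceea'
  #11 SA[11]=12  'bggbbdcgcgaaaebgdceea'
  #12 SA[12]=29  'ceea'
  #13 SA[13]=20  'cgaaaebgdceea'
  #14 SA[14]=18  'cgcgaaaebgdceea'
  #15 SA[15]=1  'cggdbebabeebggbbdcgcgaaaebgdceea'
  #16 SA[16]=4  'dbebabeebggbbdcgcgaaaebgdceea'
  #17 SA[17]=28  'dceea'
  #18 SA[18]=17  'dcgcgaaaebgdceea'
  #19 SA[19]=31  'ea'
  #20 SA[20]=6  'ebabeebggbbdcgcgaaaebgdceea'
  #21 SA[21]=25  'ebgdceea'
  #22 SA[22]=11  'ebggbbdcgcgaaaebgdceea'
  #23 SA[23]=0  'ecggdbebabeebggbbdcgcgaaaebgdceea'
  #24 SA[24]=30  'eea'
  #25 SA[25]=10  'eebggbbdcgcgaaaebgdceea'
  #26 SA[26]=21  'gaaaebgdceea'
  #27 SA[27]=14  'gbbdcgcgaaaebgdceea'
  #28 SA[28]=19  'gcgaaaebgdceea'
  #29 SA[29]=3  'gdbebabeebggbbdcgcgaaaebgdceea'
  #30 SA[30]=27  'gdceea'
  #31 SA[31]=13  'ggbbdcgcgaaaebgdceea'
  #32 SA[32]=2  'ggdbebabeebggbbdcgcgaaaebgdceea'

[32, 22, 23, 8, 24, 7, 15, 16, 5, 9, 26, 12, 29, 20, 18, 1, 4, 28, 17, 31, 6, 25, 11, 0, 30, 10, 21, 14, 19, 3, 27, 13, 2]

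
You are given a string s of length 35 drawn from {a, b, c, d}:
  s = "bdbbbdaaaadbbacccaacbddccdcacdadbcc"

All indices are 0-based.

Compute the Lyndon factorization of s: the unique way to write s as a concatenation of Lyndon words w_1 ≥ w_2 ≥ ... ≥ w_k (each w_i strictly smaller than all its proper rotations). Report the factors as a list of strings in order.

["bd", "bbbd", "aaaadbbacccaacbddccdcacdadbcc"]

emit factor 1: 'bd' (i=0, period=2)
emit factor 2: 'bbbd' (i=2, period=4)
emit factor 3: 'aaaadbbacccaacbddccdcacdadbcc' (i=6, period=29)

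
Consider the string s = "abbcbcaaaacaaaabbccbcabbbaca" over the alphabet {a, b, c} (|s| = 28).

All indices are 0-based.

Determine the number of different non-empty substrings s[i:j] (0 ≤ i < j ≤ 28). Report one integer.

rank→(start, suffix):
  0 → (27, 'a')
  1 → (11, 'aaaabbccbcabbbaca')
  2 → (6, 'aaaacaaaabbccbcabbbaca')
  3 → (12, 'aaabbccbcabbbaca')
  4 → (7, 'aaacaaaabbccbcabbbaca')
  5 → (13, 'aabbccbcabbbaca')
  6 → (8, 'aacaaaabbccbcabbbaca')
  7 → (21, 'abbbaca')
  8 → (0, 'abbcbcaaaacaaaabbccbcabbbaca')
  9 → (14, 'abbccbcabbbaca')
  10 → (25, 'aca')
  11 → (9, 'acaaaabbccbcabbbaca')
  12 → (24, 'baca')
  13 → (23, 'bbaca')
  14 → (22, 'bbbaca')
  15 → (1, 'bbcbcaaaacaaaabbccbcabbbaca')
  16 → (15, 'bbccbcabbbaca')
  17 → (4, 'bcaaaacaaaabbccbcabbbaca')
  18 → (19, 'bcabbbaca')
  19 → (2, 'bcbcaaaacaaaabbccbcabbbaca')
  20 → (16, 'bccbcabbbaca')
  21 → (26, 'ca')
  22 → (10, 'caaaabbccbcabbbaca')
  23 → (5, 'caaaacaaaabbccbcabbbaca')
  24 → (20, 'cabbbaca')
  25 → (3, 'cbcaaaacaaaabbccbcabbbaca')
  26 → (18, 'cbcabbbaca')
  27 → (17, 'ccbcabbbaca')

SA = [27, 11, 6, 12, 7, 13, 8, 21, 0, 14, 25, 9, 24, 23, 22, 1, 15, 4, 19, 2, 16, 26, 10, 5, 20, 3, 18, 17]
i: (SA[i-1],SA[i]) lcp shared
  1: (27,11) 1 'a'
  2: (11,6) 4 'aaaa'
  3: (6,12) 3 'aaa'
  4: (12,7) 3 'aaa'
  5: (7,13) 2 'aa'
  6: (13,8) 2 'aa'
  7: (8,21) 1 'a'
  8: (21,0) 3 'abb'
  9: (0,14) 4 'abbc'
  10: (14,25) 1 'a'
  11: (25,9) 3 'aca'
  12: (9,24) 0 ''
  13: (24,23) 1 'b'
  14: (23,22) 2 'bb'
  15: (22,1) 2 'bb'
  16: (1,15) 3 'bbc'
  17: (15,4) 1 'b'
  18: (4,19) 3 'bca'
  19: (19,2) 2 'bc'
  20: (2,16) 2 'bc'
  21: (16,26) 0 ''
  22: (26,10) 2 'ca'
  23: (10,5) 5 'caaaa'
  24: (5,20) 2 'ca'
  25: (20,3) 1 'c'
  26: (3,18) 4 'cbca'
  27: (18,17) 1 'c'

n(n+1)/2 = 28·29/2 = 406
Σ LCP = 0 + 1 + 4 + 3 + 3 + 2 + 2 + 1 + 3 + 4 + 1 + 3 + 0 + 1 + 2 + 2 + 3 + 1 + 3 + 2 + 2 + 0 + 2 + 5 + 2 + 1 + 4 + 1 = 58
distinct = 406 − 58 = 348

348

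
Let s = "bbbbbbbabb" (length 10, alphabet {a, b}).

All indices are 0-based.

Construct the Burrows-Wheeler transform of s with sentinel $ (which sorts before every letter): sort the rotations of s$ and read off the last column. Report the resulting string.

rank  rotation     last
    0  $bbbbbbbabb  b
    1  abb$bbbbbbb  b
    2  b$bbbbbbbab  b
    3  babb$bbbbbb  b
    4  bb$bbbbbbba  a
    5  bbabb$bbbbb  b
    6  bbbabb$bbbb  b
    7  bbbbabb$bbb  b
    8  bbbbbabb$bb  b
    9  bbbbbbabb$b  b
   10  bbbbbbbabb$  $

bbbbabbbbb$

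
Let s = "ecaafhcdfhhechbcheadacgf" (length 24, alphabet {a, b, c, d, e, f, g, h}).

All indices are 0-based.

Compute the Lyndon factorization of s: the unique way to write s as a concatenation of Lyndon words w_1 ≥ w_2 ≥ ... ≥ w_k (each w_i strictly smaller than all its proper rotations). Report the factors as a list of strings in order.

["e", "c", "aafhcdfhhechbcheadacgf"]

emit factor 1: 'e' (i=0, period=1)
emit factor 2: 'c' (i=1, period=1)
emit factor 3: 'aafhcdfhhechbcheadacgf' (i=2, period=22)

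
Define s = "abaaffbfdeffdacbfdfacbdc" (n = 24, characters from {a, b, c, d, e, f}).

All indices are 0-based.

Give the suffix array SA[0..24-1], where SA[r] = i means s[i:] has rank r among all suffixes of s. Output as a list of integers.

[2, 0, 19, 13, 3, 1, 21, 6, 15, 23, 20, 14, 12, 22, 8, 17, 9, 18, 5, 11, 7, 16, 4, 10]

rank | idx | suffix
   0 |   2 | aaffbfdeffdacbfdfacbdc
   1 |   0 | abaaffbfdeffdacbfdfacbdc
   2 |  19 | acbdc
   3 |  13 | acbfdfacbdc
   4 |   3 | affbfdeffdacbfdfacbdc
   5 |   1 | baaffbfdeffdacbfdfacbdc
   6 |  21 | bdc
   7 |   6 | bfdeffdacbfdfacbdc
   8 |  15 | bfdfacbdc
   9 |  23 | c
  10 |  20 | cbdc
  11 |  14 | cbfdfacbdc
  12 |  12 | dacbfdfacbdc
  13 |  22 | dc
  14 |   8 | deffdacbfdfacbdc
  15 |  17 | dfacbdc
  16 |   9 | effdacbfdfacbdc
  17 |  18 | facbdc
  18 |   5 | fbfdeffdacbfdfacbdc
  19 |  11 | fdacbfdfacbdc
  20 |   7 | fdeffdacbfdfacbdc
  21 |  16 | fdfacbdc
  22 |   4 | ffbfdeffdacbfdfacbdc
  23 |  10 | ffdacbfdfacbdc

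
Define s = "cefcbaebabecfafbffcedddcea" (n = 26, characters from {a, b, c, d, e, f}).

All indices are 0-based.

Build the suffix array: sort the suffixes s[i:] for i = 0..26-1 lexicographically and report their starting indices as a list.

[25, 8, 5, 13, 7, 4, 9, 15, 3, 23, 18, 0, 11, 22, 21, 20, 24, 6, 10, 19, 1, 12, 14, 2, 17, 16]

rank | idx | suffix
   0 |  25 | a
   1 |   8 | abecfafbffcedddcea
   2 |   5 | aebabecfafbffcedddcea
   3 |  13 | afbffcedddcea
   4 |   7 | babecfafbffcedddcea
   5 |   4 | baebabecfafbffcedddcea
   6 |   9 | becfafbffcedddcea
   7 |  15 | bffcedddcea
   8 |   3 | cbaebabecfafbffcedddcea
   9 |  23 | cea
  10 |  18 | cedddcea
  11 |   0 | cefcbaebabecfafbffcedddcea
  12 |  11 | cfafbffcedddcea
  13 |  22 | dcea
  14 |  21 | ddcea
  15 |  20 | dddcea
  16 |  24 | ea
  17 |   6 | ebabecfafbffcedddcea
  18 |  10 | ecfafbffcedddcea
  19 |  19 | edddcea
  20 |   1 | efcbaebabecfafbffcedddcea
  21 |  12 | fafbffcedddcea
  22 |  14 | fbffcedddcea
  23 |   2 | fcbaebabecfafbffcedddcea
  24 |  17 | fcedddcea
  25 |  16 | ffcedddcea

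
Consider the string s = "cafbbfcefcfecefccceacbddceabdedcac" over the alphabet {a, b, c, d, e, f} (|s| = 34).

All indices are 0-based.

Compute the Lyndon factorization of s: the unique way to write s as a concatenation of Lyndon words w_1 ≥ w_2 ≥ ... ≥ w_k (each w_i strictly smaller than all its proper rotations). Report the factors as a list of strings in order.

["c", "afbbfcefcfecefccce", "acbddce", "abdedcac"]

emit factor 1: 'c' (i=0, period=1)
emit factor 2: 'afbbfcefcfecefccce' (i=1, period=18)
emit factor 3: 'acbddce' (i=19, period=7)
emit factor 4: 'abdedcac' (i=26, period=8)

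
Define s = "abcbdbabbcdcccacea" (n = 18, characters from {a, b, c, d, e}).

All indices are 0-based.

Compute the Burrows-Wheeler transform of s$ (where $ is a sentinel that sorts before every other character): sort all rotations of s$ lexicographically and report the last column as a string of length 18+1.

aeb$cdaabccbcdbabcc

rank  rotation             last
    0  $abcbdbabbcdcccacea  a
    1  a$abcbdbabbcdcccace  e
    2  abbcdcccacea$abcbdb  b
    3  abcbdbabbcdcccacea$  $
    4  acea$abcbdbabbcdccc  c
    5  babbcdcccacea$abcbd  d
    6  bbcdcccacea$abcbdba  a
    7  bcbdbabbcdcccacea$a  a
    8  bcdcccacea$abcbdbab  b
    9  bdbabbcdcccacea$abc  c
   10  cacea$abcbdbabbcdcc  c
   11  cbdbabbcdcccacea$ab  b
   12  ccacea$abcbdbabbcdc  c
   13  cccacea$abcbdbabbcd  d
   14  cdcccacea$abcbdbabb  b
   15  cea$abcbdbabbcdccca  a
   16  dbabbcdcccacea$abcb  b
   17  dcccacea$abcbdbabbc  c
   18  ea$abcbdbabbcdcccac  c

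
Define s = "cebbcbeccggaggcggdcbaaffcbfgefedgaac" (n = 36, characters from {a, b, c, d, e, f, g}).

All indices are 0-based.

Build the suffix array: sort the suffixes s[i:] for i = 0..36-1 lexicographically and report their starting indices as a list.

[33, 20, 34, 21, 11, 19, 2, 3, 5, 25, 35, 18, 4, 24, 7, 0, 8, 14, 17, 31, 1, 6, 30, 28, 23, 29, 22, 26, 32, 10, 13, 16, 27, 9, 12, 15]

rank | idx | suffix
   0 |  33 | aac
   1 |  20 | aaffcbfgefedgaac
   2 |  34 | ac
   3 |  21 | affcbfgefedgaac
   4 |  11 | aggcggdcbaaffcbfgefedgaac
   5 |  19 | baaffcbfgefedgaac
   6 |   2 | bbcbeccggaggcggdcbaaffcbfgefedgaac
   7 |   3 | bcbeccggaggcggdcbaaffcbfgefedgaac
   8 |   5 | beccggaggcggdcbaaffcbfgefedgaac
   9 |  25 | bfgefedgaac
  10 |  35 | c
  11 |  18 | cbaaffcbfgefedgaac
  12 |   4 | cbeccggaggcggdcbaaffcbfgefedgaac
  13 |  24 | cbfgefedgaac
  14 |   7 | ccggaggcggdcbaaffcbfgefedgaac
  15 |   0 | cebbcbeccggaggcggdcbaaffcbfgefedgaac
  16 |   8 | cggaggcggdcbaaffcbfgefedgaac
  17 |  14 | cggdcbaaffcbfgefedgaac
  18 |  17 | dcbaaffcbfgefedgaac
  19 |  31 | dgaac
  20 |   1 | ebbcbeccggaggcggdcbaaffcbfgefedgaac
  21 |   6 | eccggaggcggdcbaaffcbfgefedgaac
  22 |  30 | edgaac
  23 |  28 | efedgaac
  24 |  23 | fcbfgefedgaac
  25 |  29 | fedgaac
  26 |  22 | ffcbfgefedgaac
  27 |  26 | fgefedgaac
  28 |  32 | gaac
  29 |  10 | gaggcggdcbaaffcbfgefedgaac
  30 |  13 | gcggdcbaaffcbfgefedgaac
  31 |  16 | gdcbaaffcbfgefedgaac
  32 |  27 | gefedgaac
  33 |   9 | ggaggcggdcbaaffcbfgefedgaac
  34 |  12 | ggcggdcbaaffcbfgefedgaac
  35 |  15 | ggdcbaaffcbfgefedgaac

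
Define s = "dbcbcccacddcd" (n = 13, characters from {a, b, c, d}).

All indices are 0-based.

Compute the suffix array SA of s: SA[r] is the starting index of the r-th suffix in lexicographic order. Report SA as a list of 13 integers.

[7, 1, 3, 6, 2, 5, 4, 11, 8, 12, 0, 10, 9]

rank | idx | suffix
   0 |   7 | acddcd
   1 |   1 | bcbcccacddcd
   2 |   3 | bcccacddcd
   3 |   6 | cacddcd
   4 |   2 | cbcccacddcd
   5 |   5 | ccacddcd
   6 |   4 | cccacddcd
   7 |  11 | cd
   8 |   8 | cddcd
   9 |  12 | d
  10 |   0 | dbcbcccacddcd
  11 |  10 | dcd
  12 |   9 | ddcd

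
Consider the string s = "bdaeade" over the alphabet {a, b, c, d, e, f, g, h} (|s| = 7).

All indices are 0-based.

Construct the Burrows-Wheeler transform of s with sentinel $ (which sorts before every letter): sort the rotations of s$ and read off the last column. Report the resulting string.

rank  rotation  last
    0  $bdaeade  e
    1  ade$bdae  e
    2  aeade$bd  d
    3  bdaeade$  $
    4  daeade$b  b
    5  de$bdaea  a
    6  e$bdaead  d
    7  eade$bda  a

eed$bada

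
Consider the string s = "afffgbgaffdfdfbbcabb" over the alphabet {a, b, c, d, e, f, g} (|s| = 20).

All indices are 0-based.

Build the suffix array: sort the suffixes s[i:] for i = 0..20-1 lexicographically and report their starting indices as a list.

rank→(start, suffix):
  0 → (17, 'abb')
  1 → (7, 'affdfdfbbcabb')
  2 → (0, 'afffgbgaffdfdfbbcabb')
  3 → (19, 'b')
  4 → (18, 'bb')
  5 → (14, 'bbcabb')
  6 → (15, 'bcabb')
  7 → (5, 'bgaffdfdfbbcabb')
  8 → (16, 'cabb')
  9 → (12, 'dfbbcabb')
  10 → (10, 'dfdfbbcabb')
  11 → (13, 'fbbcabb')
  12 → (11, 'fdfbbcabb')
  13 → (9, 'fdfdfbbcabb')
  14 → (8, 'ffdfdfbbcabb')
  15 → (1, 'fffgbgaffdfdfbbcabb')
  16 → (2, 'ffgbgaffdfdfbbcabb')
  17 → (3, 'fgbgaffdfdfbbcabb')
  18 → (6, 'gaffdfdfbbcabb')
  19 → (4, 'gbgaffdfdfbbcabb')

[17, 7, 0, 19, 18, 14, 15, 5, 16, 12, 10, 13, 11, 9, 8, 1, 2, 3, 6, 4]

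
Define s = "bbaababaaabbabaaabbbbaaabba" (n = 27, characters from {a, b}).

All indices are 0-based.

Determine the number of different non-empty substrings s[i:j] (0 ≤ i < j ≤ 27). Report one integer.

rank | idx | suffix
   0 |  26 | a
   1 |  21 | aaabba
   2 |   7 | aaabbabaaabbbbaaabba
   3 |  14 | aaabbbbaaabba
   4 |   2 | aababaaabbabaaabbbbaaabba
   5 |  22 | aabba
   6 |   8 | aabbabaaabbbbaaabba
   7 |  15 | aabbbbaaabba
   8 |   5 | abaaabbabaaabbbbaaabba
   9 |  12 | abaaabbbbaaabba
  10 |   3 | ababaaabbabaaabbbbaaabba
  11 |  23 | abba
  12 |   9 | abbabaaabbbbaaabba
  13 |  16 | abbbbaaabba
  14 |  25 | ba
  15 |  20 | baaabba
  16 |   6 | baaabbabaaabbbbaaabba
  17 |  13 | baaabbbbaaabba
  18 |   1 | baababaaabbabaaabbbbaaabba
  19 |   4 | babaaabbabaaabbbbaaabba
  20 |  11 | babaaabbbbaaabba
  21 |  24 | bba
  22 |  19 | bbaaabba
  23 |   0 | bbaababaaabbabaaabbbbaaabba
  24 |  10 | bbabaaabbbbaaabba
  25 |  18 | bbbaaabba
  26 |  17 | bbbbaaabba

SA = [26, 21, 7, 14, 2, 22, 8, 15, 5, 12, 3, 23, 9, 16, 25, 20, 6, 13, 1, 4, 11, 24, 19, 0, 10, 18, 17]
[i] adj suffixes → lcp
  [1] 26/21 → 1 ('a')
  [2] 21/7 → 6 ('aaabba')
  [3] 7/14 → 5 ('aaabb')
  [4] 14/2 → 2 ('aa')
  [5] 2/22 → 3 ('aab')
  [6] 22/8 → 5 ('aabba')
  [7] 8/15 → 4 ('aabb')
  [8] 15/5 → 1 ('a')
  [9] 5/12 → 7 ('abaaabb')
  [10] 12/3 → 3 ('aba')
  [11] 3/23 → 2 ('ab')
  [12] 23/9 → 4 ('abba')
  [13] 9/16 → 3 ('abb')
  [14] 16/25 → 0 ('')
  [15] 25/20 → 2 ('ba')
  [16] 20/6 → 7 ('baaabba')
  [17] 6/13 → 6 ('baaabb')
  [18] 13/1 → 3 ('baa')
  [19] 1/4 → 2 ('ba')
  [20] 4/11 → 8 ('babaaabb')
  [21] 11/24 → 1 ('b')
  [22] 24/19 → 3 ('bba')
  [23] 19/0 → 4 ('bbaa')
  [24] 0/10 → 3 ('bba')
  [25] 10/18 → 2 ('bb')
  [26] 18/17 → 3 ('bbb')

n(n+1)/2 = 27·28/2 = 378
Σ LCP = 0 + 1 + 6 + 5 + 2 + 3 + 5 + 4 + 1 + 7 + 3 + 2 + 4 + 3 + 0 + 2 + 7 + 6 + 3 + 2 + 8 + 1 + 3 + 4 + 3 + 2 + 3 = 90
distinct = 378 − 90 = 288

288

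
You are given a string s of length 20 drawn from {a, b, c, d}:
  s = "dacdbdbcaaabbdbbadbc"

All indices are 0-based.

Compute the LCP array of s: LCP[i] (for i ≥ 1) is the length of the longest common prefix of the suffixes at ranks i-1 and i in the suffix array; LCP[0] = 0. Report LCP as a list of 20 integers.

[0, 2, 1, 1, 1, 0, 1, 2, 1, 2, 1, 3, 0, 1, 1, 0, 1, 2, 3, 2]

rank | idx | suffix
   0 |   8 | aaabbdbbadbc
   1 |   9 | aabbdbbadbc
   2 |  10 | abbdbbadbc
   3 |   1 | acdbdbcaaabbdbbadbc
   4 |  16 | adbc
   5 |  15 | badbc
   6 |  14 | bbadbc
   7 |  11 | bbdbbadbc
   8 |  18 | bc
   9 |   6 | bcaaabbdbbadbc
  10 |  12 | bdbbadbc
  11 |   4 | bdbcaaabbdbbadbc
  12 |  19 | c
  13 |   7 | caaabbdbbadbc
  14 |   2 | cdbdbcaaabbdbbadbc
  15 |   0 | dacdbdbcaaabbdbbadbc
  16 |  13 | dbbadbc
  17 |  17 | dbc
  18 |   5 | dbcaaabbdbbadbc
  19 |   3 | dbdbcaaabbdbbadbc

SA = [8, 9, 10, 1, 16, 15, 14, 11, 18, 6, 12, 4, 19, 7, 2, 0, 13, 17, 5, 3]
rank  pair      lcp
   1  s[8:],s[9:]  2  'aa'
   2  s[9:],s[10:]  1  'a'
   3  s[10:],s[1:]  1  'a'
   4  s[1:],s[16:]  1  'a'
   5  s[16:],s[15:]  0  ''
   6  s[15:],s[14:]  1  'b'
   7  s[14:],s[11:]  2  'bb'
   8  s[11:],s[18:]  1  'b'
   9  s[18:],s[6:]  2  'bc'
  10  s[6:],s[12:]  1  'b'
  11  s[12:],s[4:]  3  'bdb'
  12  s[4:],s[19:]  0  ''
  13  s[19:],s[7:]  1  'c'
  14  s[7:],s[2:]  1  'c'
  15  s[2:],s[0:]  0  ''
  16  s[0:],s[13:]  1  'd'
  17  s[13:],s[17:]  2  'db'
  18  s[17:],s[5:]  3  'dbc'
  19  s[5:],s[3:]  2  'db'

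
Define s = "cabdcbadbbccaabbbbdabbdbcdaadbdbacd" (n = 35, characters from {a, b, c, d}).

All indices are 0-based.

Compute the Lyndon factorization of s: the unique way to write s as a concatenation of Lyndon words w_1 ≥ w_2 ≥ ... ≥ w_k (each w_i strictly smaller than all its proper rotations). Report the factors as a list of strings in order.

["c", "abdcbadbbcc", "aabbbbdabbdbcdaadbdbacd"]

emit factor 1: 'c' (i=0, period=1)
emit factor 2: 'abdcbadbbcc' (i=1, period=11)
emit factor 3: 'aabbbbdabbdbcdaadbdbacd' (i=12, period=23)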